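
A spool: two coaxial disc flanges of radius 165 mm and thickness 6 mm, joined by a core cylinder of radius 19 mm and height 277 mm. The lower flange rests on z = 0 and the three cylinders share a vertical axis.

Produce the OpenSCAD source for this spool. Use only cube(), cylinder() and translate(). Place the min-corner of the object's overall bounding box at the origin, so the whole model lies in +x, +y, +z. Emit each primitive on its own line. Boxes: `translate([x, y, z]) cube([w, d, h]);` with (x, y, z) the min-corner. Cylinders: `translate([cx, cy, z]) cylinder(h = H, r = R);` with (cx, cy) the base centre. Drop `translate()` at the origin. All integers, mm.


translate([165, 165, 0]) cylinder(h = 6, r = 165);
translate([165, 165, 6]) cylinder(h = 277, r = 19);
translate([165, 165, 283]) cylinder(h = 6, r = 165);


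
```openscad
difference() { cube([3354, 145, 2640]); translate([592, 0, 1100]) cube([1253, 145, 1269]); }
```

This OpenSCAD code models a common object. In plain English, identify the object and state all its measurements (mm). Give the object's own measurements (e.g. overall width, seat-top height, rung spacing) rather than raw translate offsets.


A wall 3354 mm long (x), 145 mm thick (y), 2640 mm tall, with a rectangular window opening cut through it. The opening is 1253 mm wide and 1269 mm tall; its sill is at z = 1100 mm and its near (−x) edge is 592 mm from the wall's −x end. The opening passes through the full wall thickness.


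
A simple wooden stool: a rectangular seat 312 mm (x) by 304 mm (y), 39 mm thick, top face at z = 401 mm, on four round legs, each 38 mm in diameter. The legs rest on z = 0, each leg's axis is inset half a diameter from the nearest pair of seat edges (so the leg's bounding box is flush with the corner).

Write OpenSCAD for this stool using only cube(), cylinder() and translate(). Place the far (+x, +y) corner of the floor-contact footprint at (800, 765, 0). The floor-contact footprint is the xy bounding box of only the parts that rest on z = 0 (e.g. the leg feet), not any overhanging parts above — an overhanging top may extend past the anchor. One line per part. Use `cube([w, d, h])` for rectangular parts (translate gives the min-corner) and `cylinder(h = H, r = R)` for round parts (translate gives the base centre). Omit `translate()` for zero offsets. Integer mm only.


translate([488, 461, 362]) cube([312, 304, 39]);
translate([507, 480, 0]) cylinder(h = 362, r = 19);
translate([781, 480, 0]) cylinder(h = 362, r = 19);
translate([507, 746, 0]) cylinder(h = 362, r = 19);
translate([781, 746, 0]) cylinder(h = 362, r = 19);


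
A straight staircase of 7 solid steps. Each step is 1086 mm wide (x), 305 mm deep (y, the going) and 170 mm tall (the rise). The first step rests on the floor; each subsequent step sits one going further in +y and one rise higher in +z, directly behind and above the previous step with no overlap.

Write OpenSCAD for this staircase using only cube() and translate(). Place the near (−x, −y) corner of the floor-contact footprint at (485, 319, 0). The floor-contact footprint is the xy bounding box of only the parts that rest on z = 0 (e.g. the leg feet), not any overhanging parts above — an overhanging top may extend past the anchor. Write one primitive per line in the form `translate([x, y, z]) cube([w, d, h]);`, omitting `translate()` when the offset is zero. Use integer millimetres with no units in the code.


translate([485, 319, 0]) cube([1086, 305, 170]);
translate([485, 624, 170]) cube([1086, 305, 170]);
translate([485, 929, 340]) cube([1086, 305, 170]);
translate([485, 1234, 510]) cube([1086, 305, 170]);
translate([485, 1539, 680]) cube([1086, 305, 170]);
translate([485, 1844, 850]) cube([1086, 305, 170]);
translate([485, 2149, 1020]) cube([1086, 305, 170]);


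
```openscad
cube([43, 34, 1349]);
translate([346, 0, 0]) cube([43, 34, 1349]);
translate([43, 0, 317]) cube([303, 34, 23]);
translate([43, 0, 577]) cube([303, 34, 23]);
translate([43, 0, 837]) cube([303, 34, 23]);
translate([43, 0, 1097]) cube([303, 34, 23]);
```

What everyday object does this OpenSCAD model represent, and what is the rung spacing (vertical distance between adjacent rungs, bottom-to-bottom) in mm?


A ladder. The rung spacing is 260 mm.

Two tall 43×34 posts with 4 short bars between them — a ladder. Adjacent rungs sit at z = 317 and z = 577, so the spacing is 577 − 317 = 260 mm.


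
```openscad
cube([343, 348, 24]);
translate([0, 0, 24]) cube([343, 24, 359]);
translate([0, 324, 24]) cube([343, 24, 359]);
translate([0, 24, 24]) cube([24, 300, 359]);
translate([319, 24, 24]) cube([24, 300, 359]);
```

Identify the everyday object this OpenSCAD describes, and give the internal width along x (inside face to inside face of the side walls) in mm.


An open box. The internal width is 295 mm.

A 343×348 base slab with four walls standing on it — an open box. The base is 343 mm wide and the walls are 24 mm thick, so the internal width is 343 − 2 × 24 = 295 mm.


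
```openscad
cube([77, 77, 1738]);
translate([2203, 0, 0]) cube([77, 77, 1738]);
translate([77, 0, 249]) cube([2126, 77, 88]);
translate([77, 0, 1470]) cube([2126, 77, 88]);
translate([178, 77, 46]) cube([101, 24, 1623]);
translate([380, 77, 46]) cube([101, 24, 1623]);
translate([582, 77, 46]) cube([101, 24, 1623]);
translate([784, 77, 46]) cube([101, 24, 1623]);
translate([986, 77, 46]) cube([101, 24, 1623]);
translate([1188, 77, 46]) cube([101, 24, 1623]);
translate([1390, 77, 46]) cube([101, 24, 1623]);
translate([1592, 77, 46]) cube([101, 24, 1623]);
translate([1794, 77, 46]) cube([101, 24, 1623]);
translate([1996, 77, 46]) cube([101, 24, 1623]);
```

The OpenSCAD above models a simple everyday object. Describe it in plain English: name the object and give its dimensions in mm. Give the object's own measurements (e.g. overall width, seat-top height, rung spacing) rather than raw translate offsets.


A fence section. Two 77×77 mm posts, 1738 mm tall, stand on the floor with a clear span of 2126 mm between their inner faces. Two horizontal rails of 77×88 mm section span the gap between the posts with their undersides at z = 249 mm and z = 1470 mm, flush with the posts' −y face. 10 pickets, each 101 mm wide, 24 mm thick and 1623 mm tall, are fixed to the +y face of the rails with their bottoms at z = 46 mm, spaced across the span with a 101 mm gap after the −x post and between neighbouring pickets, with 106 mm left before the +x post.


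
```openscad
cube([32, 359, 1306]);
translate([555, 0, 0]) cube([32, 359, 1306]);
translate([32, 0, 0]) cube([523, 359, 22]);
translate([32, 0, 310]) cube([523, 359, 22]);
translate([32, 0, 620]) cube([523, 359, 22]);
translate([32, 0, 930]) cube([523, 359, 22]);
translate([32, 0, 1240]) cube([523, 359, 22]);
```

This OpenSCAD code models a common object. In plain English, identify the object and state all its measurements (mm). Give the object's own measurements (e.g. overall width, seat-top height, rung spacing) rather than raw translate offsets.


An open bookshelf. Two side panels, each 32 mm thick, 359 mm deep and 1306 mm tall, stand 587 mm apart (outside-to-outside). Between them sit 5 shelves, each 22 mm thick and 359 mm deep, spanning the full gap between the sides. The bottom shelf rests on the floor (its underside at z = 0) and the clear gap between one shelf's top and the next shelf's underside is 288 mm.


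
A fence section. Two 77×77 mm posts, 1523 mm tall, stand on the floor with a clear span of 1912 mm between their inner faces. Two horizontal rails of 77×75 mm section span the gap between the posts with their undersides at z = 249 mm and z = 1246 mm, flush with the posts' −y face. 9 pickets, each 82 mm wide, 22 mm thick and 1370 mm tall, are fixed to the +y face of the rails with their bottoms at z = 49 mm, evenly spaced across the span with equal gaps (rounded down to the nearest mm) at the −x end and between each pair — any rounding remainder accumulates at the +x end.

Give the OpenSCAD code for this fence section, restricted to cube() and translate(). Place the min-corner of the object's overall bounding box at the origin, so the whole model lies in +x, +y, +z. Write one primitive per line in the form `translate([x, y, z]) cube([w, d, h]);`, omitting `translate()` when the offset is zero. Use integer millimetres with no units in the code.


cube([77, 77, 1523]);
translate([1989, 0, 0]) cube([77, 77, 1523]);
translate([77, 0, 249]) cube([1912, 77, 75]);
translate([77, 0, 1246]) cube([1912, 77, 75]);
translate([194, 77, 49]) cube([82, 22, 1370]);
translate([393, 77, 49]) cube([82, 22, 1370]);
translate([592, 77, 49]) cube([82, 22, 1370]);
translate([791, 77, 49]) cube([82, 22, 1370]);
translate([990, 77, 49]) cube([82, 22, 1370]);
translate([1189, 77, 49]) cube([82, 22, 1370]);
translate([1388, 77, 49]) cube([82, 22, 1370]);
translate([1587, 77, 49]) cube([82, 22, 1370]);
translate([1786, 77, 49]) cube([82, 22, 1370]);


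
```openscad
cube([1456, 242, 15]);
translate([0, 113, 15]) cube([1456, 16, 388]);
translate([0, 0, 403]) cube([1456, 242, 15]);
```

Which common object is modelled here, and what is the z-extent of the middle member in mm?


An I-beam. The web height is 388 mm.

Two wide flanges with a thin centred web — an I-beam. Overall 418 mm minus two 15 mm flanges gives a web of 418 − 2·15 = 388 mm.


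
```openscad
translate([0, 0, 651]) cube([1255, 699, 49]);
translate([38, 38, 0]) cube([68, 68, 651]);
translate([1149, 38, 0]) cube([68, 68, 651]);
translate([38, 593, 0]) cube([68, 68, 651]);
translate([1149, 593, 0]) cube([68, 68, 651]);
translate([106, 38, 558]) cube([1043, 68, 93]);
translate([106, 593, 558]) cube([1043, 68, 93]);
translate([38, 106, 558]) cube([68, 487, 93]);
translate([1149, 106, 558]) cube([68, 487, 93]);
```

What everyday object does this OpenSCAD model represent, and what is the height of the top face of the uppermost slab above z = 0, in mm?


A table. The table height is 700 mm.

A 1255×699×49 slab sits at z = 651 on four 68 mm square posts — a table. The top surface is at 651 + 49 = 700 mm.


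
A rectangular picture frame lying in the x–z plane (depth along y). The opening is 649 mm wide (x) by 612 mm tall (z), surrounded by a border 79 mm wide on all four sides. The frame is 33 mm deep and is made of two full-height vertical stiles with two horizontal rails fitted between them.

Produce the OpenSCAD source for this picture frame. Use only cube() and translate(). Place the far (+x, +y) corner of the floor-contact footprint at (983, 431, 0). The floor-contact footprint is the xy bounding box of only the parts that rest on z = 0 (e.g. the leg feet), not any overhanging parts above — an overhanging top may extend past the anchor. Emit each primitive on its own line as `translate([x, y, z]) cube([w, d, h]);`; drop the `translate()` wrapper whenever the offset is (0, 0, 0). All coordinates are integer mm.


translate([176, 398, 0]) cube([79, 33, 770]);
translate([904, 398, 0]) cube([79, 33, 770]);
translate([255, 398, 0]) cube([649, 33, 79]);
translate([255, 398, 691]) cube([649, 33, 79]);


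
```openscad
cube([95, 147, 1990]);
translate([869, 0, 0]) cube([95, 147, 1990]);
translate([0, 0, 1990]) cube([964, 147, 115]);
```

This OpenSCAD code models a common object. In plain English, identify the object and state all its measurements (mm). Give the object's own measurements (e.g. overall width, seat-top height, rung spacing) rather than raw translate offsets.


A door frame. The clear opening is 774 mm wide and 1990 mm high. Two 95 mm wide jambs, 147 mm deep, stand either side of the opening from the floor to the top of the opening. A 115 mm thick head sits across the top of both jambs, spanning the full outside width of the frame.


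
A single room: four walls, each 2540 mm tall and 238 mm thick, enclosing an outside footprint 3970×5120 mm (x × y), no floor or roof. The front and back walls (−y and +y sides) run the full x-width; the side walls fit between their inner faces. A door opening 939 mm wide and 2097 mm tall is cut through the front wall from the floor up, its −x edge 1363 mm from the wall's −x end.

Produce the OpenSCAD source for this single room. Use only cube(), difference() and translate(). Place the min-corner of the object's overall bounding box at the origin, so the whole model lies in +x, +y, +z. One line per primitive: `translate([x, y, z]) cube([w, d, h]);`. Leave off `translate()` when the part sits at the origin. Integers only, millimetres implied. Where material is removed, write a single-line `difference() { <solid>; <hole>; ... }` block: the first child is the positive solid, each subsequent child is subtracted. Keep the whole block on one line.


difference() { cube([3970, 238, 2540]); translate([1363, 0, 0]) cube([939, 238, 2097]); }
translate([0, 4882, 0]) cube([3970, 238, 2540]);
translate([0, 238, 0]) cube([238, 4644, 2540]);
translate([3732, 238, 0]) cube([238, 4644, 2540]);


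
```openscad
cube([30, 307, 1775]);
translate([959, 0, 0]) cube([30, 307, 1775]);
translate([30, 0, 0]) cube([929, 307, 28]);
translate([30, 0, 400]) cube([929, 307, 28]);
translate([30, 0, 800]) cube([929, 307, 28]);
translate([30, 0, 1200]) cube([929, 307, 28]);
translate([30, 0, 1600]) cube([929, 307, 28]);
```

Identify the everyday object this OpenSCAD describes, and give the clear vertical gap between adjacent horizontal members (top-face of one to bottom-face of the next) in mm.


A bookshelf. The clear shelf gap is 372 mm.

Two tall side panels with 5 horizontal boards between them — a bookshelf. The first two shelf undersides are at z = 0 and z = 400; with shelf thickness 28, the clear gap is 400 − 0 − 28 = 372 mm.


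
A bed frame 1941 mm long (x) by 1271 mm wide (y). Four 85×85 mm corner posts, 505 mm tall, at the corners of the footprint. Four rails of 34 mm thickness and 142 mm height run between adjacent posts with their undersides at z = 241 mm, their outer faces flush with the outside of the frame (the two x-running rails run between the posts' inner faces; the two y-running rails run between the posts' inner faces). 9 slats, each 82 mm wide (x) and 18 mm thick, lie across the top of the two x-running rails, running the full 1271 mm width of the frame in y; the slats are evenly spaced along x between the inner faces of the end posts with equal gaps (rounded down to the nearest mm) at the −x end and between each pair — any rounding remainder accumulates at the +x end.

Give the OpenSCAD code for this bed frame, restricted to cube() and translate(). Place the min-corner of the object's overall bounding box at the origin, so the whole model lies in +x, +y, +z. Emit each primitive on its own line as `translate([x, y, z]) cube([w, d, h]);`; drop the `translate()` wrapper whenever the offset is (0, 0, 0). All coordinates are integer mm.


// slat z = rail_z + rail_h = 241 + 142 = 383
// slat gap = ⌊(1771 − 9·82) / 10⌋ = 103
cube([85, 85, 505]);
translate([0, 1186, 0]) cube([85, 85, 505]);
translate([1856, 0, 0]) cube([85, 85, 505]);
translate([1856, 1186, 0]) cube([85, 85, 505]);
translate([85, 0, 241]) cube([1771, 34, 142]);
translate([85, 1237, 241]) cube([1771, 34, 142]);
translate([0, 85, 241]) cube([34, 1101, 142]);
translate([1907, 85, 241]) cube([34, 1101, 142]);
translate([188, 0, 383]) cube([82, 1271, 18]);
translate([373, 0, 383]) cube([82, 1271, 18]);
translate([558, 0, 383]) cube([82, 1271, 18]);
translate([743, 0, 383]) cube([82, 1271, 18]);
translate([928, 0, 383]) cube([82, 1271, 18]);
translate([1113, 0, 383]) cube([82, 1271, 18]);
translate([1298, 0, 383]) cube([82, 1271, 18]);
translate([1483, 0, 383]) cube([82, 1271, 18]);
translate([1668, 0, 383]) cube([82, 1271, 18]);


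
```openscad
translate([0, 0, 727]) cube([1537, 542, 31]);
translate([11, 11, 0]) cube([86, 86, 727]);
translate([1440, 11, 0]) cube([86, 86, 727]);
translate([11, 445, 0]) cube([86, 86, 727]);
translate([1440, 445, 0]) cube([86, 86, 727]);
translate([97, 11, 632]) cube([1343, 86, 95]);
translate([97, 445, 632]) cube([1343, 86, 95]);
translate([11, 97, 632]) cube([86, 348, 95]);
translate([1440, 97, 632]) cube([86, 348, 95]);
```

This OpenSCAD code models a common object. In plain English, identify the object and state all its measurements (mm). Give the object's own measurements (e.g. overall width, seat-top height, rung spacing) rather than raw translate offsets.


A rectangular dining table. The top is 1537×542×31 mm with its upper surface at z = 758 mm. It stands on four 86×86 mm square legs, each inset 11 mm from the nearest pair of top edges, running from the floor to the underside of the top. Four apron rails, 86 mm thick and 95 mm tall, run between adjacent legs with their top edges flush with the underside of the top and their outer faces flush with the legs' outer faces.


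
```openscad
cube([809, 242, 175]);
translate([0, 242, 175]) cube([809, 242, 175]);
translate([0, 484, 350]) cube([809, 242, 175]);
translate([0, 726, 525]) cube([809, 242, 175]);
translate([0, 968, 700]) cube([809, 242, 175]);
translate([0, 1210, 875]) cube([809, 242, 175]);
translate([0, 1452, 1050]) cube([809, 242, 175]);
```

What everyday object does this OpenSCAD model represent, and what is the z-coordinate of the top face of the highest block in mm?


A staircase. The total rise is 1225 mm.

7 identical blocks, each offset up and back from the previous — a staircase. Each step is 175 mm tall and there are 7 of them, so the total rise is 7 × 175 = 1225 mm.


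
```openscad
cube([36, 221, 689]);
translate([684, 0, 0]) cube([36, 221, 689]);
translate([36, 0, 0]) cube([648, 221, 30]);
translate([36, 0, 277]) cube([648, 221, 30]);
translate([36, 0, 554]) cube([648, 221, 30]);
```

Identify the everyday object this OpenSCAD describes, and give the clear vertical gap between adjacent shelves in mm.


A bookshelf. The clear shelf gap is 247 mm.

Two tall side panels with 3 horizontal boards between them — a bookshelf. The first two shelf undersides are at z = 0 and z = 277; with shelf thickness 30, the clear gap is 277 − 0 − 30 = 247 mm.


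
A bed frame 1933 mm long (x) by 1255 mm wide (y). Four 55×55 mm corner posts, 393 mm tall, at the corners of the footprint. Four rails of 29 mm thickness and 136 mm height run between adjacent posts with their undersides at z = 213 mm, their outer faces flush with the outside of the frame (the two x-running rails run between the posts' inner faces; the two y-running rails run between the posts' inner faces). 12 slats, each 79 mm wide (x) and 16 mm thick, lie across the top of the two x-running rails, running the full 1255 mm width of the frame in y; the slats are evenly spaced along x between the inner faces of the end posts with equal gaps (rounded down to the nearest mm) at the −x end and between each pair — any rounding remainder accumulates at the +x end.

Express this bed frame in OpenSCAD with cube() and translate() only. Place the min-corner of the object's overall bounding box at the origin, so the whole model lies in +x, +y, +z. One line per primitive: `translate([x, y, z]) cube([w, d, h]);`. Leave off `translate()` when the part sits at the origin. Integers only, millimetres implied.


cube([55, 55, 393]);
translate([0, 1200, 0]) cube([55, 55, 393]);
translate([1878, 0, 0]) cube([55, 55, 393]);
translate([1878, 1200, 0]) cube([55, 55, 393]);
translate([55, 0, 213]) cube([1823, 29, 136]);
translate([55, 1226, 213]) cube([1823, 29, 136]);
translate([0, 55, 213]) cube([29, 1145, 136]);
translate([1904, 55, 213]) cube([29, 1145, 136]);
translate([122, 0, 349]) cube([79, 1255, 16]);
translate([268, 0, 349]) cube([79, 1255, 16]);
translate([414, 0, 349]) cube([79, 1255, 16]);
translate([560, 0, 349]) cube([79, 1255, 16]);
translate([706, 0, 349]) cube([79, 1255, 16]);
translate([852, 0, 349]) cube([79, 1255, 16]);
translate([998, 0, 349]) cube([79, 1255, 16]);
translate([1144, 0, 349]) cube([79, 1255, 16]);
translate([1290, 0, 349]) cube([79, 1255, 16]);
translate([1436, 0, 349]) cube([79, 1255, 16]);
translate([1582, 0, 349]) cube([79, 1255, 16]);
translate([1728, 0, 349]) cube([79, 1255, 16]);


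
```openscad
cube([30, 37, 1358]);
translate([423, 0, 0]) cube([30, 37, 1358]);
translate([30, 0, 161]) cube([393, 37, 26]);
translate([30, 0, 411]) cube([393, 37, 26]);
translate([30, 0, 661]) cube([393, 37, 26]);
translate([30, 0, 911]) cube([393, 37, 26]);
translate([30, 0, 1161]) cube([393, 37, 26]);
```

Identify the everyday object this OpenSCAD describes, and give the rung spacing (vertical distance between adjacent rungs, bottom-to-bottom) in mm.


A ladder. The rung spacing is 250 mm.

Two tall 30×37 posts with 5 short bars between them — a ladder. Adjacent rungs sit at z = 161 and z = 411, so the spacing is 411 − 161 = 250 mm.


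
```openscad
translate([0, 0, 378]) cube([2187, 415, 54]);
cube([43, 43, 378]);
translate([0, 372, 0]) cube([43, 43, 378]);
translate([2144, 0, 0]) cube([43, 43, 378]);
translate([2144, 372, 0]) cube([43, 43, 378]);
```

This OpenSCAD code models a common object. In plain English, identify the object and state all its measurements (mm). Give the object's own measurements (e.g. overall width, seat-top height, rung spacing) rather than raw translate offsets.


A long wooden bench with a 2187 mm (x) × 415 mm (y) seat, 54 mm thick, its top surface 432 mm above the floor. Four 43 mm square legs at the seat corners, flush with the edges, run from z = 0 to the seat underside.


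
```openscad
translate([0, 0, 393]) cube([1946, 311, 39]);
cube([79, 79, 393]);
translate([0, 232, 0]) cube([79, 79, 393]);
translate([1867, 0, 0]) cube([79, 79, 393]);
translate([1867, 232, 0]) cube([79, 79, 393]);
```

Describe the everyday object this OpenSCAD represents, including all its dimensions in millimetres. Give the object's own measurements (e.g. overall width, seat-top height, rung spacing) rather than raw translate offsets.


A bench: a 1946×311 mm seat slab, 39 mm thick, top at z = 432 mm, on four 79×79 mm square legs flush with the seat corners and standing on z = 0.


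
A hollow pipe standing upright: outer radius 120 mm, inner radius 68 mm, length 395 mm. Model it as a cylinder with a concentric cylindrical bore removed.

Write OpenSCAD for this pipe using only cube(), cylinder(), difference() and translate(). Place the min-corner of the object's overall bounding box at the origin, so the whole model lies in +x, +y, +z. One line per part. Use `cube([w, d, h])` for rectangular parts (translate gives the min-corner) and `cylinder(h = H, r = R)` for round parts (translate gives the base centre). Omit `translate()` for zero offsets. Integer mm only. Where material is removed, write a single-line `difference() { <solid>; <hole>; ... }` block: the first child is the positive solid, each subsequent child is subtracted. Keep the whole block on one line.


difference() { translate([120, 120, 0]) cylinder(h = 395, r = 120); translate([120, 120, 0]) cylinder(h = 395, r = 68); }


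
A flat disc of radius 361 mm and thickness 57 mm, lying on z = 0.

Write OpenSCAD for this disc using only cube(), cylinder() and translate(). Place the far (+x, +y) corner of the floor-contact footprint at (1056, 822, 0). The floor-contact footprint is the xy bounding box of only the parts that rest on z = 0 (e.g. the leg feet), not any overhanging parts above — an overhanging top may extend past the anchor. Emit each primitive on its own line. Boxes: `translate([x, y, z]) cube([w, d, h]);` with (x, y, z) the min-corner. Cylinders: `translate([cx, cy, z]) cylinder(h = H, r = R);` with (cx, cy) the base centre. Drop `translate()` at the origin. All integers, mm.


translate([695, 461, 0]) cylinder(h = 57, r = 361);


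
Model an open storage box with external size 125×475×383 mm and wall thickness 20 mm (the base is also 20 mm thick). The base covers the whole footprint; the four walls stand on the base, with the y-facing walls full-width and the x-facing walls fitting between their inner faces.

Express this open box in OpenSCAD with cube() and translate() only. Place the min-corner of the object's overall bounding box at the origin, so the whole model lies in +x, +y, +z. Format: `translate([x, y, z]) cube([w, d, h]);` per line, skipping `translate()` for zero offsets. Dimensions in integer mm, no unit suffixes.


cube([125, 475, 20]);
translate([0, 0, 20]) cube([125, 20, 363]);
translate([0, 455, 20]) cube([125, 20, 363]);
translate([0, 20, 20]) cube([20, 435, 363]);
translate([105, 20, 20]) cube([20, 435, 363]);


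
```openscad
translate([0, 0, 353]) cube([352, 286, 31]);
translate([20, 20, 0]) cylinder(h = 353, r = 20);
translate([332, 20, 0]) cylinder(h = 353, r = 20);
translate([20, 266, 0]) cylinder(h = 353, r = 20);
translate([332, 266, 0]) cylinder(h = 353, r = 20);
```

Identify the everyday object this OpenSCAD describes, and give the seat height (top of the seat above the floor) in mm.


A stool. The seat height is 384 mm.

A 352×286×31 slab at z = 353 on four corner cylinders — a stool. The seat top is 353 + 31 = 384 mm.


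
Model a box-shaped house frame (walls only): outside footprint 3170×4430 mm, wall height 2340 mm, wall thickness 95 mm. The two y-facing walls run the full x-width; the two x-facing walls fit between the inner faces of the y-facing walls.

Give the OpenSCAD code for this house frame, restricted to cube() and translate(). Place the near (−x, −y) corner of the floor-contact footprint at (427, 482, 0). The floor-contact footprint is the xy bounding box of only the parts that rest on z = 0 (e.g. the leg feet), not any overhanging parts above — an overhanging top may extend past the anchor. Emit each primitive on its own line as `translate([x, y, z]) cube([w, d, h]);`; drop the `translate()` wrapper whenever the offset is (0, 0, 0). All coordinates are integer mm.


translate([427, 482, 0]) cube([3170, 95, 2340]);
translate([427, 4817, 0]) cube([3170, 95, 2340]);
translate([427, 577, 0]) cube([95, 4240, 2340]);
translate([3502, 577, 0]) cube([95, 4240, 2340]);


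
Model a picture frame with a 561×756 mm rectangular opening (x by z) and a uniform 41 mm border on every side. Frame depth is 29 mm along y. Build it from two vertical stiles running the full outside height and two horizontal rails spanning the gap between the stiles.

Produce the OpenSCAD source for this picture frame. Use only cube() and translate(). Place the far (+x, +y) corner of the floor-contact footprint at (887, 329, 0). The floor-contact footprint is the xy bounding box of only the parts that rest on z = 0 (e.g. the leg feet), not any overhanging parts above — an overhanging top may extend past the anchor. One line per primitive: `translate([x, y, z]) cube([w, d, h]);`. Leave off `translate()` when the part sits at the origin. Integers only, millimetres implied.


translate([244, 300, 0]) cube([41, 29, 838]);
translate([846, 300, 0]) cube([41, 29, 838]);
translate([285, 300, 0]) cube([561, 29, 41]);
translate([285, 300, 797]) cube([561, 29, 41]);


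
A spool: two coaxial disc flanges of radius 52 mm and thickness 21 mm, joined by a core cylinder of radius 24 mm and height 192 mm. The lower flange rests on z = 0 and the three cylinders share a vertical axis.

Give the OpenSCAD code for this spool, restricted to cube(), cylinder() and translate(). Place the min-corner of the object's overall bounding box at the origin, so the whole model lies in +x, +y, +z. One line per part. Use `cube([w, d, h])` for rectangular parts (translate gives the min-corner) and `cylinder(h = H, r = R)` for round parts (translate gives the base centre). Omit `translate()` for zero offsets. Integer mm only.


translate([52, 52, 0]) cylinder(h = 21, r = 52);
translate([52, 52, 21]) cylinder(h = 192, r = 24);
translate([52, 52, 213]) cylinder(h = 21, r = 52);


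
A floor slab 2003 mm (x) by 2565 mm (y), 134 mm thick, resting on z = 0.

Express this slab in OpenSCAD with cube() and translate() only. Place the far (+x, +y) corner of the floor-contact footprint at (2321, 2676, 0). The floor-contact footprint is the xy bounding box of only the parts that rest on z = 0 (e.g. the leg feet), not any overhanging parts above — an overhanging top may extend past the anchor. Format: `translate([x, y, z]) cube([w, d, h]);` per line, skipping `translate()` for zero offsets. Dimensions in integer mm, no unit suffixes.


translate([318, 111, 0]) cube([2003, 2565, 134]);


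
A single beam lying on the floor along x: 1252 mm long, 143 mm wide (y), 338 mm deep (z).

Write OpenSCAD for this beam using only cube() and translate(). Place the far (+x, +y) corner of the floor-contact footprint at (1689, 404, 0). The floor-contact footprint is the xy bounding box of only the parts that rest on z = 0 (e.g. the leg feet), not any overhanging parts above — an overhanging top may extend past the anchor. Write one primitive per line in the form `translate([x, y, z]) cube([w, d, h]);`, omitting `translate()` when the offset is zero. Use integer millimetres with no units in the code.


translate([437, 261, 0]) cube([1252, 143, 338]);


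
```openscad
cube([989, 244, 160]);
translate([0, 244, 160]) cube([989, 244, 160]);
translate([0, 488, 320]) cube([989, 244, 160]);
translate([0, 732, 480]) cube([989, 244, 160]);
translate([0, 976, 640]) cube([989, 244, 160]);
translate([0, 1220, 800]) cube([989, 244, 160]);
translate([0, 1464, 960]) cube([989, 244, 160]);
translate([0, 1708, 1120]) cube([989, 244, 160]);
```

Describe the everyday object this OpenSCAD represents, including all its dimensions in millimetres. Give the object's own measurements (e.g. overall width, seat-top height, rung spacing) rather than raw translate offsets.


A straight staircase of 8 solid steps. Each step is 989 mm wide (x), 244 mm deep (y, the going) and 160 mm tall (the rise). The first step rests on the floor; each subsequent step sits one going further in +y and one rise higher in +z, directly behind and above the previous step with no overlap.


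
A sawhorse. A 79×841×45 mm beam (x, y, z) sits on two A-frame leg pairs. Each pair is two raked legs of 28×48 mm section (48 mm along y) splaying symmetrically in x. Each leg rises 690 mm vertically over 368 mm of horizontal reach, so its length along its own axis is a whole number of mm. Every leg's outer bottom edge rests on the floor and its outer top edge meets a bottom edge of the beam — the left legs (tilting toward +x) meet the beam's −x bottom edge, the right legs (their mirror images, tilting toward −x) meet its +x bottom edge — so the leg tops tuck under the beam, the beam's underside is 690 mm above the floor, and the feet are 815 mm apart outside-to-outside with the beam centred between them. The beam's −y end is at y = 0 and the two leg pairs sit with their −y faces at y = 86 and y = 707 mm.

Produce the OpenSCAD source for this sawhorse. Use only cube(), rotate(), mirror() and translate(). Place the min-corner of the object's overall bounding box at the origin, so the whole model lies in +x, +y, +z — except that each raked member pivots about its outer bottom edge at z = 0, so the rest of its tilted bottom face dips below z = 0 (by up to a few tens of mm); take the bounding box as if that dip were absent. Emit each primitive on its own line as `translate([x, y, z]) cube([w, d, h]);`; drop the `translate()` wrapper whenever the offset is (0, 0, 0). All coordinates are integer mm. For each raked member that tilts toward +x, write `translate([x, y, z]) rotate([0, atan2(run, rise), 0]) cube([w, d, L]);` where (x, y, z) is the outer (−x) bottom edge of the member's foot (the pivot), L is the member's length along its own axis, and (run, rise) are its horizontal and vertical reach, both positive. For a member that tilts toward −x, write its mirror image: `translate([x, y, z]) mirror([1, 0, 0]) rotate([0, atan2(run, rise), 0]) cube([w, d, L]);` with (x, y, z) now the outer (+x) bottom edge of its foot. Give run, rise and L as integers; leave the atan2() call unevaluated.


// leg length = √(368² + 690²) = 782
// right-leg outer foot x = 2·368 + 79 = 815
// beam min-corner = (368, 0, 690)
translate([368, 0, 690]) cube([79, 841, 45]);
translate([0, 86, 0]) rotate([0, atan2(368, 690), 0]) cube([28, 48, 782]);
translate([815, 86, 0]) mirror([1, 0, 0]) rotate([0, atan2(368, 690), 0]) cube([28, 48, 782]);
translate([0, 707, 0]) rotate([0, atan2(368, 690), 0]) cube([28, 48, 782]);
translate([815, 707, 0]) mirror([1, 0, 0]) rotate([0, atan2(368, 690), 0]) cube([28, 48, 782]);


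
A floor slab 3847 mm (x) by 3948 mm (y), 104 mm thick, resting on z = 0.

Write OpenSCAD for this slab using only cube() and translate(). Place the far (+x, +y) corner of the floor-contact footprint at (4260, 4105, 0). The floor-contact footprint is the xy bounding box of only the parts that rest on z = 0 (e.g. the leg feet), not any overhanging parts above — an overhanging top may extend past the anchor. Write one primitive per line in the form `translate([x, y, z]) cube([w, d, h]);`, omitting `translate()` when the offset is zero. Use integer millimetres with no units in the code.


translate([413, 157, 0]) cube([3847, 3948, 104]);


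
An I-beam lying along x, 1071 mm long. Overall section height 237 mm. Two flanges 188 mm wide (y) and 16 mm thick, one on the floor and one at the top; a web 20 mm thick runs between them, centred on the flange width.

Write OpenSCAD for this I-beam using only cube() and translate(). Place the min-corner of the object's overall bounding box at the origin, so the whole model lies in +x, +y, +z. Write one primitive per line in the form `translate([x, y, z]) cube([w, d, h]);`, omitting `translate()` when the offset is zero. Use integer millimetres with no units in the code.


cube([1071, 188, 16]);
translate([0, 84, 16]) cube([1071, 20, 205]);
translate([0, 0, 221]) cube([1071, 188, 16]);


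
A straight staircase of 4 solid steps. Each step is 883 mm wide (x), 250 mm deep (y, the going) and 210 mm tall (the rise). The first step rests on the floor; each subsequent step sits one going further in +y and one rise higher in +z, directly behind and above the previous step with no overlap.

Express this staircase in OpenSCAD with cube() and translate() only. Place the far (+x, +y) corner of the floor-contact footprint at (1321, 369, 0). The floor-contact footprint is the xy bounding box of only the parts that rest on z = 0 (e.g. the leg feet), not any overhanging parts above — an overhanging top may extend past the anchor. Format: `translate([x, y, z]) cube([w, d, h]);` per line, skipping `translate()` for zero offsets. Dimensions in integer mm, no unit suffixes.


translate([438, 119, 0]) cube([883, 250, 210]);
translate([438, 369, 210]) cube([883, 250, 210]);
translate([438, 619, 420]) cube([883, 250, 210]);
translate([438, 869, 630]) cube([883, 250, 210]);


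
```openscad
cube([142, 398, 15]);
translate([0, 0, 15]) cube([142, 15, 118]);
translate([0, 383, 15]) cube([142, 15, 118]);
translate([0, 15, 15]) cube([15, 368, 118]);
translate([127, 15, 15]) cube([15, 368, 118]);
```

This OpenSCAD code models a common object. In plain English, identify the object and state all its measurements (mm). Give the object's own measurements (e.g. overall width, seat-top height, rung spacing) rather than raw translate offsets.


An open-topped rectangular box: outside dimensions 142×398×133 mm, with a uniform wall and base thickness of 15 mm. The base is a full 142×398 slab on the floor; four walls sit on top of the base. The front and back walls (the −y and +y sides) span the full width; the two side walls fit between them.


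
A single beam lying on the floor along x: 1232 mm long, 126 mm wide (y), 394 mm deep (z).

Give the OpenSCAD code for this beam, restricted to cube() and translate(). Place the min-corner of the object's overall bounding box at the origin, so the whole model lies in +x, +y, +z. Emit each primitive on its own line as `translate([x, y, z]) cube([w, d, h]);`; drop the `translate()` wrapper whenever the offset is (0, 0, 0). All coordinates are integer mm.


cube([1232, 126, 394]);


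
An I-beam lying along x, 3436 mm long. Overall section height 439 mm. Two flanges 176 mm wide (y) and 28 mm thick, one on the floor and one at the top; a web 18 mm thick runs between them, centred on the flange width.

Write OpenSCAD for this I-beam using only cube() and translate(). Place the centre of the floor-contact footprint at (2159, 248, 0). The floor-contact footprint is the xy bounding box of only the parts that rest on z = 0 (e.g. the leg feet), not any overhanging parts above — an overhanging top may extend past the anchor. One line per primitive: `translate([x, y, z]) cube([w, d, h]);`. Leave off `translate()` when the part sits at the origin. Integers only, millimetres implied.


translate([441, 160, 0]) cube([3436, 176, 28]);
translate([441, 239, 28]) cube([3436, 18, 383]);
translate([441, 160, 411]) cube([3436, 176, 28]);


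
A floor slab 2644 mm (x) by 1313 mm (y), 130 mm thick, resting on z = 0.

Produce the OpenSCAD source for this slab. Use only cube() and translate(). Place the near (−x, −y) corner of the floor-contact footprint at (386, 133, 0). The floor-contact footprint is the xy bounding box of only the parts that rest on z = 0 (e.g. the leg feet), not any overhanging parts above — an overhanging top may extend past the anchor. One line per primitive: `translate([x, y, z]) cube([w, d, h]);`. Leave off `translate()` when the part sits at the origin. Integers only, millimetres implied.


translate([386, 133, 0]) cube([2644, 1313, 130]);


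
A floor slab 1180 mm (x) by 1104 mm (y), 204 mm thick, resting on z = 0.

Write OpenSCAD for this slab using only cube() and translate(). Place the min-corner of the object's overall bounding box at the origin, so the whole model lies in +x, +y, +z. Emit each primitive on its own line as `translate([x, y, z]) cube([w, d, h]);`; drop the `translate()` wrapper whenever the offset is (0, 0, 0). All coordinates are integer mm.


cube([1180, 1104, 204]);


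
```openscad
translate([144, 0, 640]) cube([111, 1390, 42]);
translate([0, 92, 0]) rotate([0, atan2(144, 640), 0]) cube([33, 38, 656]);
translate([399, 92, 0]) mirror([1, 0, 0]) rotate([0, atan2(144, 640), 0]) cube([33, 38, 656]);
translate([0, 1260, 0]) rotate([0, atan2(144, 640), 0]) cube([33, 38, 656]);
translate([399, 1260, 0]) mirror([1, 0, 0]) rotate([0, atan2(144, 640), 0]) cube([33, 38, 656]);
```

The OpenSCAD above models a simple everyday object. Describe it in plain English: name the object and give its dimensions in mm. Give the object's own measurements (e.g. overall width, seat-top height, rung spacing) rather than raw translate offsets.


A sawhorse. A 111×1390×42 mm beam (x, y, z) sits on two A-frame leg pairs. Each pair is two raked legs of 33×38 mm section (38 mm along y) splaying symmetrically in x. Each leg rises 640 mm vertically over 144 mm of horizontal reach and is 656 mm long along its own axis. Every leg's outer bottom edge rests on the floor and its outer top edge meets a bottom edge of the beam — the left legs (tilting toward +x) meet the beam's −x bottom edge, the right legs (their mirror images, tilting toward −x) meet its +x bottom edge — so the leg tops tuck under the beam, the beam's underside is 640 mm above the floor, and the feet are 399 mm apart outside-to-outside with the beam centred between them. The two leg pairs are set in 92 mm from either end of the beam.


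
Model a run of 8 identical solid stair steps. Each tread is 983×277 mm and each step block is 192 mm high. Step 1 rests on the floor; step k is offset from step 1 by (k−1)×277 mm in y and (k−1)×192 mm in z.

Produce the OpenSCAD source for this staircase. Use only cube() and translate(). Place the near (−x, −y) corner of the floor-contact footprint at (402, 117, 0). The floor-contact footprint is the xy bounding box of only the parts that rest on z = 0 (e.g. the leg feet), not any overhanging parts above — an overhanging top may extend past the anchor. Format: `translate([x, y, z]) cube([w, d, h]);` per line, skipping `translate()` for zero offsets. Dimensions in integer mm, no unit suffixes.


translate([402, 117, 0]) cube([983, 277, 192]);
translate([402, 394, 192]) cube([983, 277, 192]);
translate([402, 671, 384]) cube([983, 277, 192]);
translate([402, 948, 576]) cube([983, 277, 192]);
translate([402, 1225, 768]) cube([983, 277, 192]);
translate([402, 1502, 960]) cube([983, 277, 192]);
translate([402, 1779, 1152]) cube([983, 277, 192]);
translate([402, 2056, 1344]) cube([983, 277, 192]);
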